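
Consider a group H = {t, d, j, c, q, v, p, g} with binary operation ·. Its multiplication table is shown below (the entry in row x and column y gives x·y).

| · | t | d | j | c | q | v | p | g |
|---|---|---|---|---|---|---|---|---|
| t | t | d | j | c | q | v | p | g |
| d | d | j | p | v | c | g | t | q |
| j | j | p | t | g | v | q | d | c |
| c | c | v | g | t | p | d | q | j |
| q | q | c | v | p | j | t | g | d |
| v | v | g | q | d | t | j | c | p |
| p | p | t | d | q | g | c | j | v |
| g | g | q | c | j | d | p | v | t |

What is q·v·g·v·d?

q·v = t
t·g = g
g·v = p
p·d = t

t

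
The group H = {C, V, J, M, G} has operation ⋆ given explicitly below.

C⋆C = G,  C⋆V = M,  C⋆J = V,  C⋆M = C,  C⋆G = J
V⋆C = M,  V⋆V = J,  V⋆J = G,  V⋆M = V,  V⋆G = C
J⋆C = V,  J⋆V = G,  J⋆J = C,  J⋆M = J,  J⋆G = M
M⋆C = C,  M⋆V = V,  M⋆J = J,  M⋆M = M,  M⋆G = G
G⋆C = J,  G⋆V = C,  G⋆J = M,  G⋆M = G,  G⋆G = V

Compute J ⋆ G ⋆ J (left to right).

J

J ⋆ G = M
M ⋆ J = J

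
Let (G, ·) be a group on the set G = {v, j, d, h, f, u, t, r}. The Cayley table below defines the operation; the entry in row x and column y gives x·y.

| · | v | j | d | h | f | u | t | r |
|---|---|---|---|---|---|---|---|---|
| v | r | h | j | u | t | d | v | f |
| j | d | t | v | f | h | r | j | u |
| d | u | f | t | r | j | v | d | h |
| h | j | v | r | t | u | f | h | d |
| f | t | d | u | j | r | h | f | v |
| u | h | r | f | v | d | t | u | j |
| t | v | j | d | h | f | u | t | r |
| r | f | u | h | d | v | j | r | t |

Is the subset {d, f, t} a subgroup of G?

No

f·f = r, which is not in {d, f, t}.
The subset is not closed under ·, so it is not a subgroup.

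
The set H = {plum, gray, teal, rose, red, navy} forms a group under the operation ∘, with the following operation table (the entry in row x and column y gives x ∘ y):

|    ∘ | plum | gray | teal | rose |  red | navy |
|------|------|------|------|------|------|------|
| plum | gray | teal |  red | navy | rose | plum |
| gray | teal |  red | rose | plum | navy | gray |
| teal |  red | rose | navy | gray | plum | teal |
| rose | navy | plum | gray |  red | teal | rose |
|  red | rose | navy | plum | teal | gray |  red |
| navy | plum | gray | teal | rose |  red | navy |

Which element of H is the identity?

The identity e satisfies e ∘ x = x for all x, so its row in the table reproduces the column headers.
Row navy reads: plum, gray, teal, rose, red, navy — exactly the header order. So navy is the identity.

navy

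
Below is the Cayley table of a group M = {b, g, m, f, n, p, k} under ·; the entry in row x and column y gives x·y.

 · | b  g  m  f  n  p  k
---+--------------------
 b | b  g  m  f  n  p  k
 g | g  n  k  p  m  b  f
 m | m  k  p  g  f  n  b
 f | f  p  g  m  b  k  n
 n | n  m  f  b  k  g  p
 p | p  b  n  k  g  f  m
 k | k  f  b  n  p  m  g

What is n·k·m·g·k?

n·k = p
p·m = n
n·g = m
m·k = b

b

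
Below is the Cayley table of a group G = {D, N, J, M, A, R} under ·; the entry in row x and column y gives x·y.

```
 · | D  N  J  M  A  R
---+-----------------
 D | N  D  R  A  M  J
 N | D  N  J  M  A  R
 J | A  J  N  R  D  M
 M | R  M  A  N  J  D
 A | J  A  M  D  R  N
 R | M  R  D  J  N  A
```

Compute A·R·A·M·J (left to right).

R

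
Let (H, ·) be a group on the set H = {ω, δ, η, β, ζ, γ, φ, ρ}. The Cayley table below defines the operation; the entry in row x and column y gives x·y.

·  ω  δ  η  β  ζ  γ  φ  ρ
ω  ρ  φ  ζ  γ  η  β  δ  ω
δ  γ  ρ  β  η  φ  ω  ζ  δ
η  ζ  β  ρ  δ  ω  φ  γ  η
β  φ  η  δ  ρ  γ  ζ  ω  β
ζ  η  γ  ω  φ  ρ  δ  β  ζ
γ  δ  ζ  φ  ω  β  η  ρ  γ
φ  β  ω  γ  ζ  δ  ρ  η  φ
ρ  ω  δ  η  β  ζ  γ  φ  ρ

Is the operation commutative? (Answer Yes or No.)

γ·ζ = β but ζ·γ = δ.
Since γ and ζ do not commute, H is not abelian.

No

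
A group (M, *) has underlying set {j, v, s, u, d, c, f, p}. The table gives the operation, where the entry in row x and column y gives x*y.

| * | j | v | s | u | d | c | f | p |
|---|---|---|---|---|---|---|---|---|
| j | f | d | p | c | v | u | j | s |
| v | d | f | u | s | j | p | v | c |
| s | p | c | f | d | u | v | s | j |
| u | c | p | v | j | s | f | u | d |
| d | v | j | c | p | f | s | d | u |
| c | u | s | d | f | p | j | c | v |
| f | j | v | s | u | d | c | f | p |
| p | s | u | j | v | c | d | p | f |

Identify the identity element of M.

f

The identity e satisfies e*x = x for all x, so its row in the table reproduces the column headers.
Row f reads: j, v, s, u, d, c, f, p — exactly the header order. So f is the identity.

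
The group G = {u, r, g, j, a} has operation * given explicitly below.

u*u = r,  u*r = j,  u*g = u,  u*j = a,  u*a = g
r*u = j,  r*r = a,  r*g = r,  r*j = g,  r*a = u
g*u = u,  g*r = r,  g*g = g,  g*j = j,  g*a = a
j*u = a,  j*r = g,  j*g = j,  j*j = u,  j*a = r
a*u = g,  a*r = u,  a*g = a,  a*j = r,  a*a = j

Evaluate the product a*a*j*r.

a*a = j
j*j = u
u*r = j
(Structurally, G here is isomorphic to the cyclic group Z_5.)

j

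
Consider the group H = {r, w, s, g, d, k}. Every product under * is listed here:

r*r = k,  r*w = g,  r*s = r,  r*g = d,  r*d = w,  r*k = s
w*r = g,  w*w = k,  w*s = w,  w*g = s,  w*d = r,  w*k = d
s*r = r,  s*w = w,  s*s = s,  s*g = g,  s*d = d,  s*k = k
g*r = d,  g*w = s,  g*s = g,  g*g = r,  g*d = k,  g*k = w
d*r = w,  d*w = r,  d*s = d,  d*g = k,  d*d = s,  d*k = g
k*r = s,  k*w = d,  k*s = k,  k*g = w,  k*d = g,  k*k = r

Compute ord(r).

3

The identity element is s (its row matches the header).
r^1 = r
r^2 = r * r = k
r^3 = k * r = s
The first power of r equal to the identity is r^3, so ord(r) = 3.
(Structurally, H here is isomorphic to the cyclic group Z_6.)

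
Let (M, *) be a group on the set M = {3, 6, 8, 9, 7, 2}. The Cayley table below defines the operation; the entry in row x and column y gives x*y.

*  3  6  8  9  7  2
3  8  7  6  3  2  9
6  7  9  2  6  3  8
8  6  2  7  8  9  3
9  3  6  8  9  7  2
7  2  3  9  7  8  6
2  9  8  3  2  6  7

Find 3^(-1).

First locate the identity: row 9 matches the header, so 9 is the identity.
Scan row 3 for 9: 3*2 = 9. Hence 3^(-1) = 2.

2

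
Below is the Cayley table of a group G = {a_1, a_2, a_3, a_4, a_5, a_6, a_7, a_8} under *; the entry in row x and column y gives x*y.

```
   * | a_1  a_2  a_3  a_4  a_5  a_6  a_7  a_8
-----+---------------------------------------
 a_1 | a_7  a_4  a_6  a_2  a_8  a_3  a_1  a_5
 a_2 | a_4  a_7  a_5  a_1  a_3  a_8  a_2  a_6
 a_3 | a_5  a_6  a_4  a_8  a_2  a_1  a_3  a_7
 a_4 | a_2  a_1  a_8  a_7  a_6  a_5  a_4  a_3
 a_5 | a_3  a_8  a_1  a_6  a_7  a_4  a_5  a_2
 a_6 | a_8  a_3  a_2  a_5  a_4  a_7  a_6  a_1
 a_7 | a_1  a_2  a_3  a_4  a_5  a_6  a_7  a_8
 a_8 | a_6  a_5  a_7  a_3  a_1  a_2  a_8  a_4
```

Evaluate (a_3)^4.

a_7

a_3^1 = a_3
a_3^2 = a_3*a_3 = a_4
a_3^3 = a_4*a_3 = a_8
a_3^4 = a_8*a_3 = a_7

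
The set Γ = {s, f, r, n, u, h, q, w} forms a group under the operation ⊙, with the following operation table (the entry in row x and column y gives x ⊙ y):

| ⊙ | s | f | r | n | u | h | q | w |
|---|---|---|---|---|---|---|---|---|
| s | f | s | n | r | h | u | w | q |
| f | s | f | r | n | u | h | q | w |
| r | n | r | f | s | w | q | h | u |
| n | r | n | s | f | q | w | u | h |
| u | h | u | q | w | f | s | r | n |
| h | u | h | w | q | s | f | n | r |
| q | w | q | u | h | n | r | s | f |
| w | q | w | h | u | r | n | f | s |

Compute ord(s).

The identity element is f (its row matches the header).
s^1 = s
s^2 = s ⊙ s = f
The first power of s equal to the identity is s^2, so ord(s) = 2.

2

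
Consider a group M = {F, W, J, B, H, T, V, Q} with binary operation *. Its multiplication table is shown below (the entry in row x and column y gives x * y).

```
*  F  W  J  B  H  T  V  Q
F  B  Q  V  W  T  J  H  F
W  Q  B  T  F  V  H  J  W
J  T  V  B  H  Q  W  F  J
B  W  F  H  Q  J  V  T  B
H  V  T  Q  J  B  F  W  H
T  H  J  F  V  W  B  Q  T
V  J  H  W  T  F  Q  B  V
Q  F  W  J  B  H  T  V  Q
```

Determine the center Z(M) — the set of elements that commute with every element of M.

An element z is central iff its row equals its column in the table.
For F: F * J = V ≠ T = J * F, so F ∉ Z.
Checking each element this way leaves Z(M) = {B, Q}.

{B, Q}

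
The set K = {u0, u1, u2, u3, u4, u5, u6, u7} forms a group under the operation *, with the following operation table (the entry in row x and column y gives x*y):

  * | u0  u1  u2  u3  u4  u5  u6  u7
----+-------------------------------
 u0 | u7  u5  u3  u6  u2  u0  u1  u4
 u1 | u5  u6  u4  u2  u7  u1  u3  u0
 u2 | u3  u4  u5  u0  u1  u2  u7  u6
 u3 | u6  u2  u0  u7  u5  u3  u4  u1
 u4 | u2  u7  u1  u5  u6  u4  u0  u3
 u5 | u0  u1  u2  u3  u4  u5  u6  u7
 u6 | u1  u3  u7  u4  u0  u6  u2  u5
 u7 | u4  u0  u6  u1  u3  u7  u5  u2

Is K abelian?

Yes

Check whether the table is symmetric across its main diagonal.
Every entry (row x, col y) equals the entry (row y, col x), so K is abelian.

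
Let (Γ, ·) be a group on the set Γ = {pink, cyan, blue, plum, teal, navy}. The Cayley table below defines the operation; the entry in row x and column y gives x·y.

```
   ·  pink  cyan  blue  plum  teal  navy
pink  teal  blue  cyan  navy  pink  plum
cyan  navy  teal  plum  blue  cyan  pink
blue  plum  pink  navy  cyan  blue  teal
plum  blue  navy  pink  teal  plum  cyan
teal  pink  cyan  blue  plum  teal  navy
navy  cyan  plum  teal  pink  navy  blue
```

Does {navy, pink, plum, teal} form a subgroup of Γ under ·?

No

navy·navy = blue, which is not in {navy, pink, plum, teal}.
The subset is not closed under ·, so it is not a subgroup.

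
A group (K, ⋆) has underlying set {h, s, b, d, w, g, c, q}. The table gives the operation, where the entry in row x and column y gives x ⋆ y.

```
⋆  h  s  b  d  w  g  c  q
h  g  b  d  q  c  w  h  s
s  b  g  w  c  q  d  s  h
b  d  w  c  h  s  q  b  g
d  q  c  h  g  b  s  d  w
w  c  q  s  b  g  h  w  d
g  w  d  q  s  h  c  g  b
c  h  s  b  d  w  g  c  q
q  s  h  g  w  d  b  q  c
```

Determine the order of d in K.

The identity element is c (its row matches the header).
d^1 = d
d^2 = d ⋆ d = g
d^3 = g ⋆ d = s
d^4 = s ⋆ d = c
The first power of d equal to the identity is d^4, so ord(d) = 4.

4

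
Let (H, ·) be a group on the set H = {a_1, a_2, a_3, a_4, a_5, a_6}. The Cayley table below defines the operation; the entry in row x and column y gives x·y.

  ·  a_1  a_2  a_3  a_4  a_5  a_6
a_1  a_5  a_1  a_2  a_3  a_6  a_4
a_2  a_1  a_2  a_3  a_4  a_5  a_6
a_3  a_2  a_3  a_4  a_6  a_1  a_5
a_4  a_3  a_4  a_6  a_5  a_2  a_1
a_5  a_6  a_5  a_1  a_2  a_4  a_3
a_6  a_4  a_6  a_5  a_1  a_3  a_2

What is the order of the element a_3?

6

The identity element is a_2 (its row matches the header).
a_3^1 = a_3
a_3^2 = a_3·a_3 = a_4
a_3^3 = a_4·a_3 = a_6
a_3^4 = a_6·a_3 = a_5
a_3^5 = a_5·a_3 = a_1
a_3^6 = a_1·a_3 = a_2
The first power of a_3 equal to the identity is a_3^6, so ord(a_3) = 6.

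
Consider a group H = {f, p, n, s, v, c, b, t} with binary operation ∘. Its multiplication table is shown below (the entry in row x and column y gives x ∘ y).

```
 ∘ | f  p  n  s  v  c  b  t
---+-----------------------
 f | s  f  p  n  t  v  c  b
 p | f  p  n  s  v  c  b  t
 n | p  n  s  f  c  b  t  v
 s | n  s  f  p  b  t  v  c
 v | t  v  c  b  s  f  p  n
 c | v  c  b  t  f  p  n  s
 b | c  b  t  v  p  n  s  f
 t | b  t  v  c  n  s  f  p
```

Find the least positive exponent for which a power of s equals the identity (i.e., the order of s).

2

The identity element is p (its row matches the header).
s^1 = s
s^2 = s ∘ s = p
The first power of s equal to the identity is s^2, so ord(s) = 2.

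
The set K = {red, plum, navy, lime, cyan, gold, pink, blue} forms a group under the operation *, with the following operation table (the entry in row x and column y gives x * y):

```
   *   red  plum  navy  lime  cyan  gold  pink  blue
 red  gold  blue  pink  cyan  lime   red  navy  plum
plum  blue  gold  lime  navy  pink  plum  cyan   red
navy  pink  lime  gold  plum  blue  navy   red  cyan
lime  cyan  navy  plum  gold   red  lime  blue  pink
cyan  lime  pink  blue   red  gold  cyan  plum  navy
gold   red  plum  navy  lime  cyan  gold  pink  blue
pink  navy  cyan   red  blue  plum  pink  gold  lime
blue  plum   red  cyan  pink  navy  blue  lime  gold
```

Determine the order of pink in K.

The identity element is gold (its row matches the header).
pink^1 = pink
pink^2 = pink * pink = gold
The first power of pink equal to the identity is pink^2, so ord(pink) = 2.
(Structurally, K here is isomorphic to the elementary abelian group (Z_2)^3.)

2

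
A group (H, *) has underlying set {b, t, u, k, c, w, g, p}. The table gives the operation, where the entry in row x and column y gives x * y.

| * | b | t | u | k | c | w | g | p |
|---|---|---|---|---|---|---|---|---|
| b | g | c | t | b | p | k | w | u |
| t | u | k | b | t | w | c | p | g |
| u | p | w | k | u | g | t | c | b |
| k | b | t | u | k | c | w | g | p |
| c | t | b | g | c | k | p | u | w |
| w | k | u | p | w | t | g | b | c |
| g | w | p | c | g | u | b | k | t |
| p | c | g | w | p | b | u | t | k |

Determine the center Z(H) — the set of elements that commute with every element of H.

An element z is central iff its row equals its column in the table.
For p: p * w = u ≠ c = w * p, so p ∉ Z.
Checking each element this way leaves Z(H) = {g, k}.

{g, k}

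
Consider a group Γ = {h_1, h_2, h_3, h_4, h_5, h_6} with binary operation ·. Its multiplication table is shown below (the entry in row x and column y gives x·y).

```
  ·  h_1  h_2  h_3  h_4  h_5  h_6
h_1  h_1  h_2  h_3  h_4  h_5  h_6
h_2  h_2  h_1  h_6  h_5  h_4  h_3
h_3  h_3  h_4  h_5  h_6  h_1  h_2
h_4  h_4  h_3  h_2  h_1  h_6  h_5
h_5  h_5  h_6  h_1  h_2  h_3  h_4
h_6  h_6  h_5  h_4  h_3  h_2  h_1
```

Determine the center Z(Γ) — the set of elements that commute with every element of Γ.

{h_1}

An element z is central iff its row equals its column in the table.
For h_3: h_3·h_6 = h_2 ≠ h_4 = h_6·h_3, so h_3 ∉ Z.
Checking each element this way leaves Z(Γ) = {h_1}.
(Structurally, Γ here is isomorphic to the symmetric group S_3.)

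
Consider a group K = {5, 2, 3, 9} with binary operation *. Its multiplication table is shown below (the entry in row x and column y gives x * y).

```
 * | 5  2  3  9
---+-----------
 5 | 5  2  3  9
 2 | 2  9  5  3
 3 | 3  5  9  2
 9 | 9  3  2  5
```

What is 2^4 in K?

5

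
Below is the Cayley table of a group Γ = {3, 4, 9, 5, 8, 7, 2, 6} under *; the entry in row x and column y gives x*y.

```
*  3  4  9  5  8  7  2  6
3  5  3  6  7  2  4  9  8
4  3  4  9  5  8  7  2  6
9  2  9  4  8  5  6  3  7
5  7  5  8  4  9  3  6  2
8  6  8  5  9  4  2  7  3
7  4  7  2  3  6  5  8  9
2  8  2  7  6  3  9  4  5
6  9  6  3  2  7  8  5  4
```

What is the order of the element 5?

2

The identity element is 4 (its row matches the header).
5^1 = 5
5^2 = 5*5 = 4
The first power of 5 equal to the identity is 5^2, so ord(5) = 2.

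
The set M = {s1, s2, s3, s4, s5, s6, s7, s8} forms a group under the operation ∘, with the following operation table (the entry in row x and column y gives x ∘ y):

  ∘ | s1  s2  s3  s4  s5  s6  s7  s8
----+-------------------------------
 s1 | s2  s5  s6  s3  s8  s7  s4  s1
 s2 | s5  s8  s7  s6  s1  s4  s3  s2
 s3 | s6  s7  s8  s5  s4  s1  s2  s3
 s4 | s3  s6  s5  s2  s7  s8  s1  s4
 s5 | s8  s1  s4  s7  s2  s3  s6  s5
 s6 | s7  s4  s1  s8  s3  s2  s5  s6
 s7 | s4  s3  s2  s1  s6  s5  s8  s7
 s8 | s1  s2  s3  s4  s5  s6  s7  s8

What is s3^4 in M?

s8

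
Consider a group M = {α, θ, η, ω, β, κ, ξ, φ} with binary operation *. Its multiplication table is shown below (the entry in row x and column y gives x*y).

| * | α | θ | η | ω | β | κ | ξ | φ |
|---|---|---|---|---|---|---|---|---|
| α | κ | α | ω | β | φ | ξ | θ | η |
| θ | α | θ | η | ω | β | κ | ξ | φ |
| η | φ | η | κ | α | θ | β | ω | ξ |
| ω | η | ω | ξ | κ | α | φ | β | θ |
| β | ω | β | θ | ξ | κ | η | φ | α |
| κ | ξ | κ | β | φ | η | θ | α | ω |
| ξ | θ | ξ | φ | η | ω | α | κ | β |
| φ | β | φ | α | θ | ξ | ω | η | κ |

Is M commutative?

No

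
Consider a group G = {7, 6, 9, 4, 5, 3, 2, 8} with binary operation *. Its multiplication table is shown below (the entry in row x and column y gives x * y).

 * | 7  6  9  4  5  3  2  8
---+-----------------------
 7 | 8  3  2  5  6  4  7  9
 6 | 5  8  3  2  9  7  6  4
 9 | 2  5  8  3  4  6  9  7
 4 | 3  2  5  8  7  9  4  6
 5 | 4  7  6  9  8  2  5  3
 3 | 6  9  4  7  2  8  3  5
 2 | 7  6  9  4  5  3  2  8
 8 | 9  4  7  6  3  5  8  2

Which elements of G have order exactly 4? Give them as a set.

Identity is 2. Compute the order of each non-identity element by repeated multiplication:
  7: 7 → 8 → 9 → 2  (order 4)
  6: 6 → 8 → 4 → 2  (order 4)
  9: 9 → 8 → 7 → 2  (order 4)
  4: 4 → 8 → 6 → 2  (order 4)
  5: 5 → 8 → 3 → 2  (order 4)
  3: 3 → 8 → 5 → 2  (order 4)
  8: 8 → 2  (order 2)
Elements of order 4: {3, 4, 5, 6, 7, 9}.

{3, 4, 5, 6, 7, 9}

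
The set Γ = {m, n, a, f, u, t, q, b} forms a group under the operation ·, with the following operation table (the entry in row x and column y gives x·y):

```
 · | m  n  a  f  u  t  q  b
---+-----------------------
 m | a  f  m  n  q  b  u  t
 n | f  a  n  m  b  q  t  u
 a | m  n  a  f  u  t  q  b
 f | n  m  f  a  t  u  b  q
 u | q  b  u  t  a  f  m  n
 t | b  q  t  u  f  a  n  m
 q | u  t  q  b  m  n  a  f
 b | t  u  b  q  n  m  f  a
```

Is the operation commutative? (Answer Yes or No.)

Yes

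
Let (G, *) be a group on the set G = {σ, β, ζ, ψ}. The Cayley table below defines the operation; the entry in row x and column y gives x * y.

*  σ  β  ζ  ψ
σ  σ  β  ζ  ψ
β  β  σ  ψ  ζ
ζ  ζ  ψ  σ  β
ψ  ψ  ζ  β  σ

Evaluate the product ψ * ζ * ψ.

ζ

ψ * ζ = β
β * ψ = ζ
(Structurally, G here is isomorphic to the Klein four-group V_4.)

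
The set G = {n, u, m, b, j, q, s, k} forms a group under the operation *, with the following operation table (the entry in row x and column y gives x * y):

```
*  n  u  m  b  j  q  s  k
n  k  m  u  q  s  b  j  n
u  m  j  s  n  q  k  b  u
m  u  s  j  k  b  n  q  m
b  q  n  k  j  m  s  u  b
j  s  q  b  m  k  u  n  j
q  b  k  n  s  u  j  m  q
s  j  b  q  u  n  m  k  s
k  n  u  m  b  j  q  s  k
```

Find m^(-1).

b

First locate the identity: row k matches the header, so k is the identity.
Scan row m for k: m * b = k. Hence m^(-1) = b.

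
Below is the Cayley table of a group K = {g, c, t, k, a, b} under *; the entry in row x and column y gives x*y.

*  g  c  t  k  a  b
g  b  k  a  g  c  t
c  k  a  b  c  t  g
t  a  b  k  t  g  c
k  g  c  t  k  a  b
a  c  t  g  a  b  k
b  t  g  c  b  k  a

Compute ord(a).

The identity element is k (its row matches the header).
a^1 = a
a^2 = a*a = b
a^3 = b*a = k
The first power of a equal to the identity is a^3, so ord(a) = 3.

3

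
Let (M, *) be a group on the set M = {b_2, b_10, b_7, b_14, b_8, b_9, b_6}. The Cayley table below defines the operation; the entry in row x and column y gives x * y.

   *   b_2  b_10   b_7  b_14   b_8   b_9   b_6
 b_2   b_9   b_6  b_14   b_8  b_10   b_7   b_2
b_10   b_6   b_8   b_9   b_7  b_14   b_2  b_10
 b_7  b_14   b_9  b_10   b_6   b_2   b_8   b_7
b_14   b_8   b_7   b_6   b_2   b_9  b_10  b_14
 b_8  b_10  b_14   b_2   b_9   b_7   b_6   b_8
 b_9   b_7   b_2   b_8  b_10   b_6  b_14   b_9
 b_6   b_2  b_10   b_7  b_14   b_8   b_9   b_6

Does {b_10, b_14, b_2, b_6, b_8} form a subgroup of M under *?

No

b_8 * b_8 = b_7, which is not in {b_10, b_14, b_2, b_6, b_8}.
The subset is not closed under *, so it is not a subgroup.
(Structurally, M here is isomorphic to the cyclic group Z_7.)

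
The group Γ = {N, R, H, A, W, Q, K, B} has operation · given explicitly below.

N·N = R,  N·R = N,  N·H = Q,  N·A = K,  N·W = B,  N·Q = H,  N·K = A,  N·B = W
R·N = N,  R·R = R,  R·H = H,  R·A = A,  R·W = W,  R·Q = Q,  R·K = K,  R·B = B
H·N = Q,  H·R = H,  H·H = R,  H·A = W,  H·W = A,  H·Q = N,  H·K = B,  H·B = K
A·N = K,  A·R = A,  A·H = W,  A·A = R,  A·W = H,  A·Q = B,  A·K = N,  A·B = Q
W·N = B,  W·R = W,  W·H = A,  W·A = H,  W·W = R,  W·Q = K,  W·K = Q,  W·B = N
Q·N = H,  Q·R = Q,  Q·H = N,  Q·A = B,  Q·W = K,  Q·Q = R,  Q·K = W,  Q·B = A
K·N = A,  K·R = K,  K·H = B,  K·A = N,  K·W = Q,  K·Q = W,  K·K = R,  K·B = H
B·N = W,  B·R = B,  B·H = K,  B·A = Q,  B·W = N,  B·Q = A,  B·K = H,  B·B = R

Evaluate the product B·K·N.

Q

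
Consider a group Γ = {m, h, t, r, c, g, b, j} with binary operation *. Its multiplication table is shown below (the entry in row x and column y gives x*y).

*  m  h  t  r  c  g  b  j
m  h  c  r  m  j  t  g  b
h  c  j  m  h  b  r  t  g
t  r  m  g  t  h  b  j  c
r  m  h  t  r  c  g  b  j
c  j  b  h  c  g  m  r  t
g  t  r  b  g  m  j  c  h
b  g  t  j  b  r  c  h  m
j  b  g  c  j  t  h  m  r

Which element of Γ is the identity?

The identity e satisfies e*x = x for all x, so its row in the table reproduces the column headers.
Row r reads: m, h, t, r, c, g, b, j — exactly the header order. So r is the identity.

r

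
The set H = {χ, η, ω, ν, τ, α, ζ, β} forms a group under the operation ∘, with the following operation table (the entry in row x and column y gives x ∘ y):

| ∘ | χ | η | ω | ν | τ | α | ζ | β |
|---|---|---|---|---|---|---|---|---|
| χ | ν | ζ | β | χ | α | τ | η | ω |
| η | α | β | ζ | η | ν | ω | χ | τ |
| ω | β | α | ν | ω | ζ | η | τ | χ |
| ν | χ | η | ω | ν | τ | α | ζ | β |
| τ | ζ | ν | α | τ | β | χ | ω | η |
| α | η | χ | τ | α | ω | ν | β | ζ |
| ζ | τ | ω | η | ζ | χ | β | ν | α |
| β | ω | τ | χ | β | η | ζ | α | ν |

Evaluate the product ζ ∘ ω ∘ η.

β

ζ ∘ ω = η
η ∘ η = β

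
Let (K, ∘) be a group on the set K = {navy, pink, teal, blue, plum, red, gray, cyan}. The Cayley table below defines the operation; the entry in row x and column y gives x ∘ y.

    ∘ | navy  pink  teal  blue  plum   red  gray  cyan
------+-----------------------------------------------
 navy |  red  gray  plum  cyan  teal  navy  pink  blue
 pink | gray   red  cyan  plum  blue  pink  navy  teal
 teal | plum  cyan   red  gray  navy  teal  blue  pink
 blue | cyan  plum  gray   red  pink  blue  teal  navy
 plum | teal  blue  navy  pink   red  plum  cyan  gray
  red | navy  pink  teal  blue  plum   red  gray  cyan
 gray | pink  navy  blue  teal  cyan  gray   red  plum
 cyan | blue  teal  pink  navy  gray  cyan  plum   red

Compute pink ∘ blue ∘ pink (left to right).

pink ∘ blue = plum
plum ∘ pink = blue

blue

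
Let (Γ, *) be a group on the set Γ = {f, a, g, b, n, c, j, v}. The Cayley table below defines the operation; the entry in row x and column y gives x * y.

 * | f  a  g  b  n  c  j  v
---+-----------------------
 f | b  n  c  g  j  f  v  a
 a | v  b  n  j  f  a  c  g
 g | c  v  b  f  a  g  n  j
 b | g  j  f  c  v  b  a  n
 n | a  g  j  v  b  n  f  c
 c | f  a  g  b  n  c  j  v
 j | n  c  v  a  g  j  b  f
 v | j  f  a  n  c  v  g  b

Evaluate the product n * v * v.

n * v = c
c * v = v

v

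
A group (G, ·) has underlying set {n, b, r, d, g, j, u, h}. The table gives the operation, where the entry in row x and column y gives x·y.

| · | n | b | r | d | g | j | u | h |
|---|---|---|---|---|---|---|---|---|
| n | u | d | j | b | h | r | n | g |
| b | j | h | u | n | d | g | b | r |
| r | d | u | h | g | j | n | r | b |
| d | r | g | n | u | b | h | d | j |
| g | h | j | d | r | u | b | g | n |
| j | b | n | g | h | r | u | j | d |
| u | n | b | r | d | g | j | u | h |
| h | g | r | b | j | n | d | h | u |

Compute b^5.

b

b^1 = b
b^2 = b·b = h
b^3 = h·b = r
b^4 = r·b = u
b^5 = u·b = b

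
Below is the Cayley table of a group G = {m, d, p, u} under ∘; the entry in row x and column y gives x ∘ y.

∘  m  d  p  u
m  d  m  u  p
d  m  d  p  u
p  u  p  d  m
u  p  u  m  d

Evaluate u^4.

d

u^1 = u
u^2 = u ∘ u = d
u^3 = d ∘ u = u
u^4 = u ∘ u = d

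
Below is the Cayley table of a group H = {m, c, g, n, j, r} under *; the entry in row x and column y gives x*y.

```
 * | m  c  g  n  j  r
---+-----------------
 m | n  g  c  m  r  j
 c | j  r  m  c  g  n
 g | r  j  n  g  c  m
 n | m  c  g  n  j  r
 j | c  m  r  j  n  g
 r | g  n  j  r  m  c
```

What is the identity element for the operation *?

n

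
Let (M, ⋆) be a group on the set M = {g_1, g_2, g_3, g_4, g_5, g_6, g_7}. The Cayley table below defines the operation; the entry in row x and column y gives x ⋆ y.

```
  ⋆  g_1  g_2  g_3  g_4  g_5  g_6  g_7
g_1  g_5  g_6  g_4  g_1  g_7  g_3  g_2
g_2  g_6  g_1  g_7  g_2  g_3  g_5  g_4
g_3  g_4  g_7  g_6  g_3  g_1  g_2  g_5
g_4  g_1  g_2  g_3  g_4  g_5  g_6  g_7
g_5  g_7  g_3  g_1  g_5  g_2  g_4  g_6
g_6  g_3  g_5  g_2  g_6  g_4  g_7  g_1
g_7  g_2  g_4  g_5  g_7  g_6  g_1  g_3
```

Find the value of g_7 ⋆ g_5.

g_6

Read row g_7, column g_5: g_7 ⋆ g_5 = g_6.
(Structurally, M here is isomorphic to the cyclic group Z_7.)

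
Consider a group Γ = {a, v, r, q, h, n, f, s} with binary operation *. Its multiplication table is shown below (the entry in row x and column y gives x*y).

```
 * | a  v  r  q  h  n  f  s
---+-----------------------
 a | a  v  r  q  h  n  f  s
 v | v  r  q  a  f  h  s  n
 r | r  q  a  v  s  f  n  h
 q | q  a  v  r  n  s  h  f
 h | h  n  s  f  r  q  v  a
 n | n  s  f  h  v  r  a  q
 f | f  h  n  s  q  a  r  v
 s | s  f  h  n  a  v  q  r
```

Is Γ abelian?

No

q*s = f but s*q = n.
Since q and s do not commute, Γ is not abelian.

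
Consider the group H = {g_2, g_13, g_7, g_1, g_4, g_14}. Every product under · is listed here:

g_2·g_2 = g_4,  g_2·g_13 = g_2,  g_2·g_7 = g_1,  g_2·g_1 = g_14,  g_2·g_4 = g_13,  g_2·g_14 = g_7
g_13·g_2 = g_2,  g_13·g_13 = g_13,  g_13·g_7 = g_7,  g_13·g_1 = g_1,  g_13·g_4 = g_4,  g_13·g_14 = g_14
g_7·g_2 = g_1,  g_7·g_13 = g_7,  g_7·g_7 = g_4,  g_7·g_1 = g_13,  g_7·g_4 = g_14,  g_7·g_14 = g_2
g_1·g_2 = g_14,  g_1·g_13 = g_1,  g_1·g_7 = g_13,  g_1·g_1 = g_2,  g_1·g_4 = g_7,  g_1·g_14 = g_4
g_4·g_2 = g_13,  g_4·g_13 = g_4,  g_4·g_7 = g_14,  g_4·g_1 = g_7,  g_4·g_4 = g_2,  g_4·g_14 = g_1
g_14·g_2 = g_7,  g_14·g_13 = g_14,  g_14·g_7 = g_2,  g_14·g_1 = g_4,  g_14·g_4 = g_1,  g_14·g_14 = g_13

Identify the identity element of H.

g_13

The identity e satisfies e·x = x for all x, so its row in the table reproduces the column headers.
Row g_13 reads: g_2, g_13, g_7, g_1, g_4, g_14 — exactly the header order. So g_13 is the identity.
(Structurally, H here is isomorphic to the cyclic group Z_6.)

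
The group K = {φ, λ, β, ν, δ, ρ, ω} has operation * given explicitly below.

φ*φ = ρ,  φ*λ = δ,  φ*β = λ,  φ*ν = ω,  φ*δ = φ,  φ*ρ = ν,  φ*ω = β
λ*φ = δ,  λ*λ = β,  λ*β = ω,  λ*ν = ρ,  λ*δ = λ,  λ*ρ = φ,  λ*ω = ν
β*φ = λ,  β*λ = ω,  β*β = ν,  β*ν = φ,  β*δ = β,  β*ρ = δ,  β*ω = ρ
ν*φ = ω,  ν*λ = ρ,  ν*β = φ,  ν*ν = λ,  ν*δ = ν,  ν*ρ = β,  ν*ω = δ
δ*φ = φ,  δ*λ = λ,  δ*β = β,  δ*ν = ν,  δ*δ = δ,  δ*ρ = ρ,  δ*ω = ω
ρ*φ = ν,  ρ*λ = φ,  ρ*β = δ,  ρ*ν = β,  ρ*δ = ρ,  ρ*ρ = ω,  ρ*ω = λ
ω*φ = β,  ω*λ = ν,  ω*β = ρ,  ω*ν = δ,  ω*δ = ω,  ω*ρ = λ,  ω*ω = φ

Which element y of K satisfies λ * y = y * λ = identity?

φ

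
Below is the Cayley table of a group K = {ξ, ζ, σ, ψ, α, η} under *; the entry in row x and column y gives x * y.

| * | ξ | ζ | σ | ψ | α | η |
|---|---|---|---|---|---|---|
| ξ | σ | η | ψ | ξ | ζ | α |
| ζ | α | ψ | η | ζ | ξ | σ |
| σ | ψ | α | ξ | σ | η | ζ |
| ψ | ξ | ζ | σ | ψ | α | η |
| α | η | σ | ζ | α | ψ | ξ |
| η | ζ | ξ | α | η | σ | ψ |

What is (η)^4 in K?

ψ

η^1 = η
η^2 = η * η = ψ
η^3 = ψ * η = η
η^4 = η * η = ψ
(Structurally, K here is isomorphic to the symmetric group S_3.)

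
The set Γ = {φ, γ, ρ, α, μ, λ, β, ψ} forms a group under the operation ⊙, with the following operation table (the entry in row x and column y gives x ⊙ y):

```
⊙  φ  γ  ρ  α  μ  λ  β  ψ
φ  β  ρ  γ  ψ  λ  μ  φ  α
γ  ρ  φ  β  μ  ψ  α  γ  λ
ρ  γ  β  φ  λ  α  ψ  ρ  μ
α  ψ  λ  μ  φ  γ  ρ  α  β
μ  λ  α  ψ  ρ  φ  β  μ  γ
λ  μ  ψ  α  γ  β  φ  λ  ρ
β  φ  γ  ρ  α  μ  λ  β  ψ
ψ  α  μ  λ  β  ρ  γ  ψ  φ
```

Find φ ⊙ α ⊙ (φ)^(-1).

The identity is β. In row φ, the entry β sits in column φ, so φ^(-1) = φ.
φ ⊙ α = ψ
ψ ⊙ φ = α

α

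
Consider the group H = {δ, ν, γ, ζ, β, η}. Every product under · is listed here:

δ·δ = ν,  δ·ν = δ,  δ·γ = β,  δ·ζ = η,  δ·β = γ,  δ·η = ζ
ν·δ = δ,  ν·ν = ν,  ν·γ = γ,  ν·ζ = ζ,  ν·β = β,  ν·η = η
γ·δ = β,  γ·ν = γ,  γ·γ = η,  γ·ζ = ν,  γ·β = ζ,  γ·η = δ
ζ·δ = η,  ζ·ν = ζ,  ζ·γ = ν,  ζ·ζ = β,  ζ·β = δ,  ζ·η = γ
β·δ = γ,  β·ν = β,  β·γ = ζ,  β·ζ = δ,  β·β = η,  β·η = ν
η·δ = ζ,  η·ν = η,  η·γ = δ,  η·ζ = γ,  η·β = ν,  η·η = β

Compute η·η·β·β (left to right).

ν

η·η = β
β·β = η
η·β = ν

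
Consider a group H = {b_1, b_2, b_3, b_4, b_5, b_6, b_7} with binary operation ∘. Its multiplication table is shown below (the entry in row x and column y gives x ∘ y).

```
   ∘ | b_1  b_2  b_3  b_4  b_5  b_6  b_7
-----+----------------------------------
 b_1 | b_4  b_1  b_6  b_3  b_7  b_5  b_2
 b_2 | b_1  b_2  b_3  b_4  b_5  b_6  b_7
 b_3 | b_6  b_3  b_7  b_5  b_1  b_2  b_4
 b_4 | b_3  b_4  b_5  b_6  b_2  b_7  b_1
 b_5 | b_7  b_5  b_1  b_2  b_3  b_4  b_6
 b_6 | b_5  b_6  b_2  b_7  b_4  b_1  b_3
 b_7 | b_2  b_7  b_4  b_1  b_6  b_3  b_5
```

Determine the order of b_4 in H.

The identity element is b_2 (its row matches the header).
b_4^1 = b_4
b_4^2 = b_4 ∘ b_4 = b_6
b_4^3 = b_6 ∘ b_4 = b_7
b_4^4 = b_7 ∘ b_4 = b_1
b_4^5 = b_1 ∘ b_4 = b_3
b_4^6 = b_3 ∘ b_4 = b_5
b_4^7 = b_5 ∘ b_4 = b_2
The first power of b_4 equal to the identity is b_4^7, so ord(b_4) = 7.

7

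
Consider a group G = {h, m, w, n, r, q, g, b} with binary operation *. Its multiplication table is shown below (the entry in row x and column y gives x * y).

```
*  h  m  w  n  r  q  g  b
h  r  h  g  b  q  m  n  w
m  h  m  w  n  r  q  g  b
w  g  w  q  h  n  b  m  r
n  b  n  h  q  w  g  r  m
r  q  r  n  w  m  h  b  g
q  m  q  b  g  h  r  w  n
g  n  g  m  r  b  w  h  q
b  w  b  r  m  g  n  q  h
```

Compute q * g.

Read row q, column g: q * g = w.
(Structurally, G here is isomorphic to the cyclic group Z_8.)

w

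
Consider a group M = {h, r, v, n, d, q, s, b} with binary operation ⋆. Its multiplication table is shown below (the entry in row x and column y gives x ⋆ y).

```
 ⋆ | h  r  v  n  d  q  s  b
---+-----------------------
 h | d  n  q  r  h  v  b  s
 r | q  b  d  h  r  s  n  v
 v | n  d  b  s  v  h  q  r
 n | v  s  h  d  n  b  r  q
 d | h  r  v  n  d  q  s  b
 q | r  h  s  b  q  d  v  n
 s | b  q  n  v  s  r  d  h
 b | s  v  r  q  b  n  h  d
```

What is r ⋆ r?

b

Read row r, column r: r ⋆ r = b.
(Structurally, M here is isomorphic to the dihedral group D_4.)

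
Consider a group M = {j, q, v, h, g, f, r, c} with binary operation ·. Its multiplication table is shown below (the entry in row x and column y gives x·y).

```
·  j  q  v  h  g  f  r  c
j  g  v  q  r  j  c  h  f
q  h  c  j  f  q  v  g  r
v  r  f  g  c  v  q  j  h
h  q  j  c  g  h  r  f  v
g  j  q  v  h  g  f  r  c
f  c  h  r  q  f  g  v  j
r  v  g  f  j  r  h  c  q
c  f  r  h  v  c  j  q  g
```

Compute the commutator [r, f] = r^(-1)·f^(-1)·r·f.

Identity is g; from the table r^(-1) = q and f^(-1) = f.
q·f = v
v·r = j
j·f = c
(Structurally, M here is isomorphic to the dihedral group D_4.)

c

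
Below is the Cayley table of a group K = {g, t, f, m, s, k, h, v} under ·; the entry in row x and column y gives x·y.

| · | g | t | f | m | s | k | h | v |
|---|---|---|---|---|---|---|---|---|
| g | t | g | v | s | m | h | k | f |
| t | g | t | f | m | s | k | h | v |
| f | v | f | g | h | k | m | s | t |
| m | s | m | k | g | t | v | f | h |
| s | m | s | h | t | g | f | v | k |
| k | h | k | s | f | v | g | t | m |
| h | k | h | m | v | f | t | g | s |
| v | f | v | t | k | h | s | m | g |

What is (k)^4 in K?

k^1 = k
k^2 = k·k = g
k^3 = g·k = h
k^4 = h·k = t

t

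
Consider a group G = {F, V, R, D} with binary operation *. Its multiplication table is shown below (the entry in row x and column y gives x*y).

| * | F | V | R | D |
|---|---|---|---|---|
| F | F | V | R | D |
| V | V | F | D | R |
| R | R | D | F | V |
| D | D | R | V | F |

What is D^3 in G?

D

D^1 = D
D^2 = D*D = F
D^3 = F*D = D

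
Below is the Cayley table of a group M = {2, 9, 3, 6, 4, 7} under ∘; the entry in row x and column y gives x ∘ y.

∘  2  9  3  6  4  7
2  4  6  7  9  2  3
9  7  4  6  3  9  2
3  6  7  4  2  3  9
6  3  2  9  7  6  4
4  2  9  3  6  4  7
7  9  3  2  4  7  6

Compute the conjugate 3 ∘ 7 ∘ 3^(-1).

The identity is 4. In row 3, the entry 4 sits in column 3, so 3^(-1) = 3.
3 ∘ 7 = 9
9 ∘ 3 = 6

6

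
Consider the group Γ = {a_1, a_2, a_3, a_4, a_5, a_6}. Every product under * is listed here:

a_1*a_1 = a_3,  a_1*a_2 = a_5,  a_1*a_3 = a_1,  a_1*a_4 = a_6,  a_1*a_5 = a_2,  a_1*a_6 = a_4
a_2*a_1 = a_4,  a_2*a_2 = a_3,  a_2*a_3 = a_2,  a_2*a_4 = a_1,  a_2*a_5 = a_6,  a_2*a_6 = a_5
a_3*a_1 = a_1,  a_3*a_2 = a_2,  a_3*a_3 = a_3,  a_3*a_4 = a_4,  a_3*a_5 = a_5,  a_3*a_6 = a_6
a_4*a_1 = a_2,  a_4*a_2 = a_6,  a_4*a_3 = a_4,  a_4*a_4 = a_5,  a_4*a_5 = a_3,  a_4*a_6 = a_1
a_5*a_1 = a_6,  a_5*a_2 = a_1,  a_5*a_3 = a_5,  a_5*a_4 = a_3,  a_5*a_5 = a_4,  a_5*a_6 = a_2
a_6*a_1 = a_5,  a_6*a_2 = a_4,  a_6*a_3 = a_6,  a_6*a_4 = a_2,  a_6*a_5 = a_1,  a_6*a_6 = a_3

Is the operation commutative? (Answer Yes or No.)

No

a_4 * a_2 = a_6 but a_2 * a_4 = a_1.
Since a_4 and a_2 do not commute, Γ is not abelian.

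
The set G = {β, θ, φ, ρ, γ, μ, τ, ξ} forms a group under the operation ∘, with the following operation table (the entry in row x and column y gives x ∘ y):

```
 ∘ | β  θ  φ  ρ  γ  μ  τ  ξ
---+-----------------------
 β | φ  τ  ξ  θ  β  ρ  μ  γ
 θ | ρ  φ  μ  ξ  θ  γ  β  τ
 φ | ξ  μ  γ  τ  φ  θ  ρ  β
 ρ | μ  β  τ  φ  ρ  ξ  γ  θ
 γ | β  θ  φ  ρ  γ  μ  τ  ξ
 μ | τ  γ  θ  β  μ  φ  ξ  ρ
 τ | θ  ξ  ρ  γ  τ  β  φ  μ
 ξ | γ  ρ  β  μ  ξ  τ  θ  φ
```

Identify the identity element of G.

γ

The identity e satisfies e ∘ x = x for all x, so its row in the table reproduces the column headers.
Row γ reads: β, θ, φ, ρ, γ, μ, τ, ξ — exactly the header order. So γ is the identity.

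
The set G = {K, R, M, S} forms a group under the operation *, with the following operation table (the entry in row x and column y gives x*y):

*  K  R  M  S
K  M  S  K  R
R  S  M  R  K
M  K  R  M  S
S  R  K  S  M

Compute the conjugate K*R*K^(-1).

The identity is M. In row K, the entry M sits in column K, so K^(-1) = K.
K*R = S
S*K = R

R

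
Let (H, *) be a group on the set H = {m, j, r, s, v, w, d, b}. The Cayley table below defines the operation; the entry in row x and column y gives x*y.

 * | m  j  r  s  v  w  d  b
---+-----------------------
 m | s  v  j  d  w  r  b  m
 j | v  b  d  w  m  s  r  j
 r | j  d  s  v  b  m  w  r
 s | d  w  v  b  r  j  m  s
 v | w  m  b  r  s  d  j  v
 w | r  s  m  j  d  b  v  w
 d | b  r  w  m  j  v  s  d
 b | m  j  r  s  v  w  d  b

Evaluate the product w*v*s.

m

w*v = d
d*s = m
(Structurally, H here is isomorphic to Z_2 x Z_4.)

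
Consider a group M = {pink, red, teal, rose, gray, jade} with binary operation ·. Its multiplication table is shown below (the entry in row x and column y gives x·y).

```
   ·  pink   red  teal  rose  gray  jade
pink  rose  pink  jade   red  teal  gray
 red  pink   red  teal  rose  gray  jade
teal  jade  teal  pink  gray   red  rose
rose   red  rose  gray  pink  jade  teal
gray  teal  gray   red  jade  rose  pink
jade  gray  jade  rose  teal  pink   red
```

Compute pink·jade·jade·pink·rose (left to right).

pink·jade = gray
gray·jade = pink
pink·pink = rose
rose·rose = pink
(Structurally, M here is isomorphic to the cyclic group Z_6.)

pink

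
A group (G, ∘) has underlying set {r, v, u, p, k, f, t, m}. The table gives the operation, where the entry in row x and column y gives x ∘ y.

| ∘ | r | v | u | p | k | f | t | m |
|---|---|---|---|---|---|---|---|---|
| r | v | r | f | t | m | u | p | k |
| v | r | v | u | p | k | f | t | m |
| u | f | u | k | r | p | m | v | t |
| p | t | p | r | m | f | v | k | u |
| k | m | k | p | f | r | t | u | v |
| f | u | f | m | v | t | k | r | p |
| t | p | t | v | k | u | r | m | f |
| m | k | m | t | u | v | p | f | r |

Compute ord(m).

The identity element is v (its row matches the header).
m^1 = m
m^2 = m ∘ m = r
m^3 = r ∘ m = k
m^4 = k ∘ m = v
The first power of m equal to the identity is m^4, so ord(m) = 4.

4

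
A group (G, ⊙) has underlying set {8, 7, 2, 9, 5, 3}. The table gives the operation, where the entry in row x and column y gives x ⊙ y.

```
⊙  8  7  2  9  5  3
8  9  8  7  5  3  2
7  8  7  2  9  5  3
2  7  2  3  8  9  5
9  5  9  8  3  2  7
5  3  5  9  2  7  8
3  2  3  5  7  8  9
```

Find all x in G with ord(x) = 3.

Identity is 7. Compute the order of each non-identity element by repeated multiplication:
  8: 8 → 9 → 5 → 3 → 2 → 7  (order 6)
  2: 2 → 3 → 5 → 9 → 8 → 7  (order 6)
  9: 9 → 3 → 7  (order 3)
  5: 5 → 7  (order 2)
  3: 3 → 9 → 7  (order 3)
Elements of order 3: {3, 9}.
(Structurally, G here is isomorphic to the cyclic group Z_6.)

{3, 9}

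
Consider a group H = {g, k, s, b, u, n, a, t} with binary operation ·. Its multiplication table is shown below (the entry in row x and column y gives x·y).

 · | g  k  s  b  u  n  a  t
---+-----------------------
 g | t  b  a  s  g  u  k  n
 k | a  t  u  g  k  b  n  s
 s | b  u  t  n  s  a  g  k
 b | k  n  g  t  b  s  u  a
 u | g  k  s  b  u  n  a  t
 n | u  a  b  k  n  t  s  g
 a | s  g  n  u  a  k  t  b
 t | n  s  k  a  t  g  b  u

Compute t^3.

t^1 = t
t^2 = t·t = u
t^3 = u·t = t

t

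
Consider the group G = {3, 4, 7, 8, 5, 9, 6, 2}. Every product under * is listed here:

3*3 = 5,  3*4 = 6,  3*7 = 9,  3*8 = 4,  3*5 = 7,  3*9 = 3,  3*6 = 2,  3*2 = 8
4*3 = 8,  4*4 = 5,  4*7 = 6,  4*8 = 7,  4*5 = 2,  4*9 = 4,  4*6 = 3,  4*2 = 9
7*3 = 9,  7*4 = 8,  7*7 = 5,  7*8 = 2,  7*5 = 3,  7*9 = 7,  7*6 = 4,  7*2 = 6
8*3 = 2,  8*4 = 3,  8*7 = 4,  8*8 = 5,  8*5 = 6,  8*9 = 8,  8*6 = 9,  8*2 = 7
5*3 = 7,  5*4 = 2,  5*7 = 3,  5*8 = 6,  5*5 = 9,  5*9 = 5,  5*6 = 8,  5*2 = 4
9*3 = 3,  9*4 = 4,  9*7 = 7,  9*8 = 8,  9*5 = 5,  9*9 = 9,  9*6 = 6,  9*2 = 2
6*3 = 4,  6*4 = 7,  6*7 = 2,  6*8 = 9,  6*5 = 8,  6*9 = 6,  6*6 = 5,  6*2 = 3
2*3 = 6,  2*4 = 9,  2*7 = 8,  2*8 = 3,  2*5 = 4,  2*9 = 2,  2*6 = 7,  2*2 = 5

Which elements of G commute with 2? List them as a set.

{2, 4, 5, 9}

Compare row 2 with column 2 entry by entry.
4 * 2 = 9 = 2 * 4, so 4 commutes with 2.
7 * 2 = 6 but 2 * 7 = 8, so 7 does not.
Collecting the elements that commute with 2: C(2) = {2, 4, 5, 9}.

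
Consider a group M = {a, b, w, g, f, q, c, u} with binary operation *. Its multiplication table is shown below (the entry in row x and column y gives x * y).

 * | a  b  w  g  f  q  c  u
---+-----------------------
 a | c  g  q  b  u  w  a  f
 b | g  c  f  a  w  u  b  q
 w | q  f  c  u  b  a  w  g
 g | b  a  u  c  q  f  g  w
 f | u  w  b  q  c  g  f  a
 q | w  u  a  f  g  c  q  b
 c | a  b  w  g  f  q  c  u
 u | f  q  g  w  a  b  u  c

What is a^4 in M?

c

a^1 = a
a^2 = a * a = c
a^3 = c * a = a
a^4 = a * a = c
(Structurally, M here is isomorphic to the elementary abelian group (Z_2)^3.)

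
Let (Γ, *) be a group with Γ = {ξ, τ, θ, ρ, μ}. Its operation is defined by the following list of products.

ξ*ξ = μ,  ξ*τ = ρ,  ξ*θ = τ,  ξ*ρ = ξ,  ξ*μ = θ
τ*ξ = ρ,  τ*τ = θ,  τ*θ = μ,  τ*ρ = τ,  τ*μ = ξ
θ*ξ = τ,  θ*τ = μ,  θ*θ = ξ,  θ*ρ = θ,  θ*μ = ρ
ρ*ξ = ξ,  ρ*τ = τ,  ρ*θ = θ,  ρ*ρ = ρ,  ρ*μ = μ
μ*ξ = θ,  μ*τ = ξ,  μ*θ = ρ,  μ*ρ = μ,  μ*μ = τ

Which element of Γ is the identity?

The identity e satisfies e*x = x for all x, so its row in the table reproduces the column headers.
Row ρ reads: ξ, τ, θ, ρ, μ — exactly the header order. So ρ is the identity.

ρ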